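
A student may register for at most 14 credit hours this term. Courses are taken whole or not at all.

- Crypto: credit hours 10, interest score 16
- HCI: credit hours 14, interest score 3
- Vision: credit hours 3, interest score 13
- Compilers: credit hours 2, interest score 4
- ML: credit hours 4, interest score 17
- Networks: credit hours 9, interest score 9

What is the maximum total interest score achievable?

Crypto + ML: credit hours 10 + 4 = 14 ≤ 14, interest score 16 + 17 = 33.
Vision + ML: credit hours 3 + 4 = 7 ≤ 14, interest score 13 + 17 = 30.
Vision + Compilers + ML: credit hours 3 + 2 + 4 = 9 ≤ 14, interest score 13 + 4 + 17 = 34.
Best is Vision, Compilers, and ML with total interest score 34.

34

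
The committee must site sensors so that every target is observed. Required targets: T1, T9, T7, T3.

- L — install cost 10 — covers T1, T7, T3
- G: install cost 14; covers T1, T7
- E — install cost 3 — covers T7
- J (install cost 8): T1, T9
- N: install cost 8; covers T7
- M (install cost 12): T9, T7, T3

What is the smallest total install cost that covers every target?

18

The greedy cost-per-new-target heuristic would pick E, J, and L for 21, but a cheaper cover exists.
Choose L and J: together they cover T1, T9, T7, T3 — every target.
Total install cost: 10 + 8 = 18.
No cover costs less than 18.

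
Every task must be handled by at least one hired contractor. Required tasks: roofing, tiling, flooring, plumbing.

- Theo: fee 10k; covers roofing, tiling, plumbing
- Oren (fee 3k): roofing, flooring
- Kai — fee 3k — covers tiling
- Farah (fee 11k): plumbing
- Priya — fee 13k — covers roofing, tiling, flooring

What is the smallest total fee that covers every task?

13

This is an integer covering problem.
The greedy cost-per-new-task heuristic would pick Oren, Kai, and Theo for 16, but a cheaper cover exists.
Choose Theo and Oren: together they cover roofing, tiling, flooring, plumbing — every task.
Total fee: 10 + 3 = 13.
No cover costs less than 13.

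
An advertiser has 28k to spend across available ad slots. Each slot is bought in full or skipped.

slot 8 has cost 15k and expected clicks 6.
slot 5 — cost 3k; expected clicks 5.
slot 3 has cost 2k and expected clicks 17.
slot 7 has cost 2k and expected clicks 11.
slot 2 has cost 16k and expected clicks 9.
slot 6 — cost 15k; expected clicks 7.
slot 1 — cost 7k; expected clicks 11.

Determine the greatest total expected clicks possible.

slot 3 + slot 7 + slot 2 + slot 1: cost 2 + 2 + 16 + 7 = 27 ≤ 28, expected clicks 17 + 11 + 9 + 11 = 48.
slot 8 + slot 3 + slot 7 + slot 1: cost 15 + 2 + 2 + 7 = 26 ≤ 28, expected clicks 6 + 17 + 11 + 11 = 45.
slot 3 + slot 7 + slot 6 + slot 1: cost 2 + 2 + 15 + 7 = 26 ≤ 28, expected clicks 17 + 11 + 7 + 11 = 46.
Best is slot 3, slot 7, slot 2, and slot 1 with total expected clicks 48.

48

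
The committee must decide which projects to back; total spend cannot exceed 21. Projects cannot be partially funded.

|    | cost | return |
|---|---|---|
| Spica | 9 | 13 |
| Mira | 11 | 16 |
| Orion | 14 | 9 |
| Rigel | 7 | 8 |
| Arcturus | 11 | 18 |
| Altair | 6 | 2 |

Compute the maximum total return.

31

Spica + Mira: cost 9 + 11 = 20 ≤ 21, return 13 + 16 = 29.
Spica + Arcturus: cost 9 + 11 = 20 ≤ 21, return 13 + 18 = 31.
Best is Spica and Arcturus with total return 31.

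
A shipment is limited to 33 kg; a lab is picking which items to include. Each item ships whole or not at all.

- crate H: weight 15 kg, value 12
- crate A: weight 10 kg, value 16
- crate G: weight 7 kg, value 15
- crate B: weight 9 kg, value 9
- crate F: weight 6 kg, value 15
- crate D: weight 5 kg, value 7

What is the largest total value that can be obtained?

55

Allowing fractional choices, the relaxed optimum would be about 58.0, but items are indivisible.
crate A + crate G + crate B + crate F: weight 10 + 7 + 9 + 6 = 32 ≤ 33, value 16 + 15 + 9 + 15 = 55.
crate A + crate G + crate F + crate D: weight 10 + 7 + 6 + 5 = 28 ≤ 33, value 16 + 15 + 15 + 7 = 53.
crate H + crate G + crate F + crate D: weight 15 + 7 + 6 + 5 = 33 ≤ 33, value 12 + 15 + 15 + 7 = 49.
Best is crate A, crate G, crate B, and crate F with total value 55.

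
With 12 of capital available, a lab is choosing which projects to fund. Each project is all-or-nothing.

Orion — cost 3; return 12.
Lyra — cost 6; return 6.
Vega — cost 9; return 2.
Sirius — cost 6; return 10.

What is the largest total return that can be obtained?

Orion + Lyra: cost 3 + 6 = 9 ≤ 12, return 12 + 6 = 18.
Orion + Sirius: cost 3 + 6 = 9 ≤ 12, return 12 + 10 = 22.
Best is Orion and Sirius with total return 22.

22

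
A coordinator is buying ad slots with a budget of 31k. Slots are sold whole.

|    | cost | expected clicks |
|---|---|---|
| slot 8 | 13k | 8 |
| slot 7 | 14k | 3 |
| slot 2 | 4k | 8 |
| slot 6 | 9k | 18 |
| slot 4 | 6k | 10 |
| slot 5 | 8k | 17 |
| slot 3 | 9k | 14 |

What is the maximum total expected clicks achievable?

57

This is an integer program with binary decision variables.
slot 2 + slot 6 + slot 4 + slot 5: cost 4 + 9 + 6 + 8 = 27 ≤ 31, expected clicks 8 + 18 + 10 + 17 = 53.
slot 2 + slot 6 + slot 5 + slot 3: cost 4 + 9 + 8 + 9 = 30 ≤ 31, expected clicks 8 + 18 + 17 + 14 = 57.
slot 2 + slot 6 + slot 4 + slot 3: cost 4 + 9 + 6 + 9 = 28 ≤ 31, expected clicks 8 + 18 + 10 + 14 = 50.
Best is slot 2, slot 6, slot 5, and slot 3 with total expected clicks 57.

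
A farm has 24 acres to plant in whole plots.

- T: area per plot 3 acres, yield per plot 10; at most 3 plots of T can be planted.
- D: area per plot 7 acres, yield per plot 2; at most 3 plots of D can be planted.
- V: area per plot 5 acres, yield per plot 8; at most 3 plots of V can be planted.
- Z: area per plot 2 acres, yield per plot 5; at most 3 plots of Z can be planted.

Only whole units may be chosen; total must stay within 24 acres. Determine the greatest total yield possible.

T has the best ratio (10/3); taking only T gives at most 3×10 = 30 (stopped by the supply cap of 3).
Mixing does better — 3×T, 2×V, and 2×Z: area 23 ≤ 24, yield 3·10 + 2·8 + 2·5 = 56.

56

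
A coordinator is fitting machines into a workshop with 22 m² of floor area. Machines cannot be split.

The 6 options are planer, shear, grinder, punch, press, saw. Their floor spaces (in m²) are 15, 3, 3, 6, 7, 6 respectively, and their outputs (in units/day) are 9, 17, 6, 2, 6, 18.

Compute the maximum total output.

47

Allowing fractional choices, the relaxed optimum would be about 48.8, but machines are indivisible.
shear + grinder + press + saw: floor space 3 + 3 + 7 + 6 = 19 ≤ 22, output 17 + 6 + 6 + 18 = 47.
shear + grinder + punch + saw: floor space 3 + 3 + 6 + 6 = 18 ≤ 22, output 17 + 6 + 2 + 18 = 43.
Best is shear, grinder, press, and saw with total output 47.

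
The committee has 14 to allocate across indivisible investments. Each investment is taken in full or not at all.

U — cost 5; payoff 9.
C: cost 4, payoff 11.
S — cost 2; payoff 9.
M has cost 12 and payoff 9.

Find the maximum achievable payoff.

29

Allowing fractional choices, the relaxed optimum would be about 31.2, but investments are indivisible.
U + C + S: cost 5 + 4 + 2 = 11 ≤ 14, payoff 9 + 11 + 9 = 29.
U + C: cost 5 + 4 = 9 ≤ 14, payoff 9 + 11 = 20.
C + S: cost 4 + 2 = 6 ≤ 14, payoff 11 + 9 = 20.
Best is U, C, and S with total payoff 29.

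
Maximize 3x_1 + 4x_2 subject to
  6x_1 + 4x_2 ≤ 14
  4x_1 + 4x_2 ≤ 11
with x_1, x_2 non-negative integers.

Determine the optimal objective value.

8

Relaxing integrality, the LP optimum is 11.00 at (x_1,x_2) = (0, 2.75), which is not an integer point.
(x_1,x_2)=(0,2) is feasible, giving 8.
(x_1,x_2)=(1,1) is feasible, giving 7.
(x_1,x_2)=(0,1) is feasible, giving 4.
Maximum is 8 at (x_1,x_2)=(0,2).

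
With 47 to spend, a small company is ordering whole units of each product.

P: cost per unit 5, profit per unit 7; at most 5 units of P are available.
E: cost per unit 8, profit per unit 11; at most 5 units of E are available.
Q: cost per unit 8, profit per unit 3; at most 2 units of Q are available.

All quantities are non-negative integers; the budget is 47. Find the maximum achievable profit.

Take 3×P and 4×E: cost 47 ≤ 47, profit 3·7 + 4·11 = 65.
No other integer combination yields more.

65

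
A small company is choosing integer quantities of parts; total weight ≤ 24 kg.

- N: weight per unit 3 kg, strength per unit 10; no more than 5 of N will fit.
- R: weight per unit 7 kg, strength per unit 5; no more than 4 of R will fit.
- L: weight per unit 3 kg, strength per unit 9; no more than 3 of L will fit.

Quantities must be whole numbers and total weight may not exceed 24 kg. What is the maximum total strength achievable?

This is a bounded integer knapsack.
5×N and 3×L: weight 24 ≤ 24, strength 5·10 + 3·9 = 77.
5×N and 2×L: weight 21 ≤ 24, strength 5·10 + 2·9 = 68.
Best is 77.

77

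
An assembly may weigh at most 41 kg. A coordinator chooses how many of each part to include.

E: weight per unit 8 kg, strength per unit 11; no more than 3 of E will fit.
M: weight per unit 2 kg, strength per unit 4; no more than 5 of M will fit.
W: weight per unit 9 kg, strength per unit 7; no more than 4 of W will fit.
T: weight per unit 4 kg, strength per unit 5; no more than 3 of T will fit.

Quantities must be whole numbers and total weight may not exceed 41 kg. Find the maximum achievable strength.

59

Take 3×E, 4×M, and 2×T: weight 40 ≤ 41, strength 3·11 + 4·4 + 2·5 = 59.
No other integer combination yields more.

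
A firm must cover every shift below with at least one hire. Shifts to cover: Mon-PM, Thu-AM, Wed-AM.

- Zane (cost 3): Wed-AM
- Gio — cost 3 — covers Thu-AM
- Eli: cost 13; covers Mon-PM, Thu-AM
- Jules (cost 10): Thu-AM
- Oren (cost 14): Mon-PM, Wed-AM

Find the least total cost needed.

The greedy cost-per-new-shift heuristic would pick Zane, Gio, and Eli for 19, but a cheaper cover exists.
Choose Zane and Eli: together they cover Mon-PM, Thu-AM, Wed-AM — every shift.
Total cost: 3 + 13 = 16.
No cover costs less than 16.

16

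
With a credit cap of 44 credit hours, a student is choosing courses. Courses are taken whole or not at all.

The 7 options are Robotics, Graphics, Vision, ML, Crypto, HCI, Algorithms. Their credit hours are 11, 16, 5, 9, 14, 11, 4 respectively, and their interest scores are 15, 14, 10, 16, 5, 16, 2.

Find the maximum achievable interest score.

59

This is a 0-1 knapsack instance.
Robotics + Vision + ML + HCI + Algorithms: credit hours 11 + 5 + 9 + 11 + 4 = 40 ≤ 44, interest score 15 + 10 + 16 + 16 + 2 = 59.
Robotics + Vision + ML + HCI: credit hours 11 + 5 + 9 + 11 = 36 ≤ 44, interest score 15 + 10 + 16 + 16 = 57.
Best is Robotics, Vision, ML, HCI, and Algorithms with total interest score 59.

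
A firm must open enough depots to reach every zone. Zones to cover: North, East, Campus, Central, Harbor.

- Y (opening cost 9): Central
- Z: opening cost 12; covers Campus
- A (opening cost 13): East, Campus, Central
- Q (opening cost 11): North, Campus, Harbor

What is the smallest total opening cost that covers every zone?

24

This is an integer covering problem.
Choose A and Q: together they cover North, East, Campus, Central, Harbor — every zone.
Total opening cost: 13 + 11 = 24.
No cover costs less than 24.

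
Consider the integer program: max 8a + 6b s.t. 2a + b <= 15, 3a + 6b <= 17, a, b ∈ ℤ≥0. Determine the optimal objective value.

40

Relaxing integrality, the LP optimum is 45.33 at (a,b) = (5.67, 0), which is not an integer point.
(a,b)=(5,0): 2·5+1·0=10≤15, 3·5+6·0=15≤17, objective 40.
(a,b)=(4,0): 2·4+1·0=8≤15, 3·4+6·0=12≤17, objective 32.
Maximum is 40 at (a,b)=(5,0).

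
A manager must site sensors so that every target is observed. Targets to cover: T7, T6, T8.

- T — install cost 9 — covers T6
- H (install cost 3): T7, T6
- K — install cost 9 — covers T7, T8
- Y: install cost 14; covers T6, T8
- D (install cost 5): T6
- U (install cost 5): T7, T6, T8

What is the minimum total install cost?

This is an integer covering problem.
The greedy cost-per-new-target heuristic would pick H and U for 8, but a cheaper cover exists.
U alone covers T7, T6, T8 — every target.
Total install cost: 5.
No cover costs less than 5.

5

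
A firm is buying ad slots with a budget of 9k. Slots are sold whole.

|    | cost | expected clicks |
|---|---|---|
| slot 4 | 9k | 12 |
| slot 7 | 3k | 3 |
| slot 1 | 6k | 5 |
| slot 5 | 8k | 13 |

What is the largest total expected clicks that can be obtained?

This is an integer program with binary decision variables.
slot 5: cost 8 ≤ 9, expected clicks 13.
slot 7 + slot 1: cost 3 + 6 = 9 ≤ 9, expected clicks 3 + 5 = 8.
slot 4: cost 9 ≤ 9, expected clicks 12.
Best is slot 5 with total expected clicks 13.

13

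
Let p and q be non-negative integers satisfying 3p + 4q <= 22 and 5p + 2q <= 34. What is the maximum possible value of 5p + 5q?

35

(p,q)=(6,1) is feasible, giving 35.
(p,q)=(5,1) is feasible, giving 30.
(p,q)=(6,0) is feasible, giving 30.
No feasible integer point exceeds 35.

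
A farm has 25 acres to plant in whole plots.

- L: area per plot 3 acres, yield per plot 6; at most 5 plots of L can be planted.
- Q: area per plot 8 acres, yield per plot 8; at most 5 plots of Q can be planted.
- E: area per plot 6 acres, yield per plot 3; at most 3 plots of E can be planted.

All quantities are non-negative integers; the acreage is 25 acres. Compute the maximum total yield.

38

This is a bounded integer knapsack.
3×L and 2×Q: area 25 ≤ 25, yield 3·6 + 2·8 = 34.
5×L and 1×Q: area 23 ≤ 25, yield 5·6 + 1·8 = 38.
Best is 38.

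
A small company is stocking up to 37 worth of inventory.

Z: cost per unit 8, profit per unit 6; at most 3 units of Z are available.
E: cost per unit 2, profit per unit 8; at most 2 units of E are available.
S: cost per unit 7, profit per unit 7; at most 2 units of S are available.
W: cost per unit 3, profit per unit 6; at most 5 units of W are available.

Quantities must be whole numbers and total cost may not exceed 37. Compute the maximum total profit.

60

2×E, 2×S, and 5×W: cost 33 ≤ 37, profit 2·8 + 2·7 + 5·6 = 60.
1×Z, 2×E, 1×S, and 5×W: cost 34 ≤ 37, profit 1·6 + 2·8 + 1·7 + 5·6 = 59.
Best is 60.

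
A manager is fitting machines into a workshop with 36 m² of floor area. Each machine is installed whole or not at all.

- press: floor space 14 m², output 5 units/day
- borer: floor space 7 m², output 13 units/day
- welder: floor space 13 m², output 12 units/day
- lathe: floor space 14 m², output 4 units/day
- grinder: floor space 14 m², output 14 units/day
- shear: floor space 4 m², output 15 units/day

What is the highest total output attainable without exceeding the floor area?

42

Allowing fractional choices, the relaxed optimum would be about 52.2, but machines are indivisible.
borer + grinder + shear: floor space 7 + 14 + 4 = 25 ≤ 36, output 13 + 14 + 15 = 42.
borer + welder + shear: floor space 7 + 13 + 4 = 24 ≤ 36, output 13 + 12 + 15 = 40.
welder + grinder + shear: floor space 13 + 14 + 4 = 31 ≤ 36, output 12 + 14 + 15 = 41.
Best is borer, grinder, and shear with total output 42.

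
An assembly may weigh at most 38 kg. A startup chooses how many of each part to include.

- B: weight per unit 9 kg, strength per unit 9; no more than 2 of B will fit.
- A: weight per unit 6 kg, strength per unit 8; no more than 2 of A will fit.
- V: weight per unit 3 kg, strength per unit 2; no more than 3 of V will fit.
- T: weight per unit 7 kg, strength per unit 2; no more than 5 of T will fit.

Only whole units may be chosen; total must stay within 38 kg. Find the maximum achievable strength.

38

A has the best ratio (8/6); taking only A gives at most 2×8 = 16 (stopped by the supply cap of 2).
Mixing does better — 2×B, 2×A, and 2×V: weight 36 ≤ 38, strength 2·9 + 2·8 + 2·2 = 38.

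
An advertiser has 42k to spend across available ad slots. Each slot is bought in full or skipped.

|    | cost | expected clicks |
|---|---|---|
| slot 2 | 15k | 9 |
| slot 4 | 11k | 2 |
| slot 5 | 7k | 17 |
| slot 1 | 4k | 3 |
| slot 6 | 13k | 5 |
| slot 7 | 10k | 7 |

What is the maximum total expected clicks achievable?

Take slot 2, slot 5, slot 1, and slot 7: cost 15 + 7 + 4 + 10 = 36 ≤ 42, expected clicks 9 + 17 + 3 + 7 = 36.
No other feasible combination does better.

36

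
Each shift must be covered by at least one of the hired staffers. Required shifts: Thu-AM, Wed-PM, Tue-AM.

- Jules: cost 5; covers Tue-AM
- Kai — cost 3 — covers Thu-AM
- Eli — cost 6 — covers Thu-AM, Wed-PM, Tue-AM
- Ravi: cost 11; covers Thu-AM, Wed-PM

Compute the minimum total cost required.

6

Eli alone covers Thu-AM, Wed-PM, Tue-AM — every shift.
Total cost: 6.
No cover costs less than 6.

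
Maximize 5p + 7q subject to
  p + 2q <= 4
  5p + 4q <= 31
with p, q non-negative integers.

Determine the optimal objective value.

20

(p,q)=(4,0): 1·4+2·0=4≤4, 5·4+4·0=20≤31, objective 20.
(p,q)=(3,0): 1·3+2·0=3≤4, 5·3+4·0=15≤31, objective 15.
Maximum is 20 at (p,q)=(4,0).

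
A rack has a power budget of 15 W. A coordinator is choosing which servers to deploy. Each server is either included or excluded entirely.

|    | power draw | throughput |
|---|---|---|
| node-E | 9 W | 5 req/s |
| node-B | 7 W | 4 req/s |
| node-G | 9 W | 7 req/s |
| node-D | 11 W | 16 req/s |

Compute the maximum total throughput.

16

Allowing fractional choices, the relaxed optimum would be about 19.1, but servers are indivisible.
node-D: power draw 11 ≤ 15, throughput 16.
node-G: power draw 9 ≤ 15, throughput 7.
Best is node-D with total throughput 16.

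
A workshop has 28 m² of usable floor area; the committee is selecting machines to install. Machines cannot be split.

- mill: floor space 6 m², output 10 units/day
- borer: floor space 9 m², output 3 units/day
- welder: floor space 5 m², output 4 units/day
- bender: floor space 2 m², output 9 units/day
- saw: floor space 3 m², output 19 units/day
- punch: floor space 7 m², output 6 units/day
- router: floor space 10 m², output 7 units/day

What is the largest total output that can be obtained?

51

This is a 0-1 knapsack instance.
mill + welder + bender + saw + router: floor space 6 + 5 + 2 + 3 + 10 = 26 ≤ 28, output 10 + 4 + 9 + 19 + 7 = 49.
mill + welder + bender + saw + punch: floor space 6 + 5 + 2 + 3 + 7 = 23 ≤ 28, output 10 + 4 + 9 + 19 + 6 = 48.
mill + bender + saw + punch + router: floor space 6 + 2 + 3 + 7 + 10 = 28 ≤ 28, output 10 + 9 + 19 + 6 + 7 = 51.
Best is mill, bender, saw, punch, and router with total output 51.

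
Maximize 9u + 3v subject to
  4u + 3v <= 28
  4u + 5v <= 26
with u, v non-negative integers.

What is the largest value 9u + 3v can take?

54

(u,v)=(6,0) is feasible, giving 54.
(u,v)=(5,1) is feasible, giving 48.
(u,v)=(5,0) is feasible, giving 45.
The best lattice point is (6,0), giving 54.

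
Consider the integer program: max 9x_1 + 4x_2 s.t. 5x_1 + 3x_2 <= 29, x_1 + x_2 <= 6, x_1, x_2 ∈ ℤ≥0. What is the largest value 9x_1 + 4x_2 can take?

49

(x_1,x_2)=(5,1): 5·5+3·1=28≤29, 1·5+1·1=6≤6, objective 49.
(x_1,x_2)=(5,0): 5·5+3·0=25≤29, 1·5+1·0=5≤6, objective 45.
(x_1,x_2)=(4,2): 5·4+3·2=26≤29, 1·4+1·2=6≤6, objective 44.
Maximum is 49 at (x_1,x_2)=(5,1).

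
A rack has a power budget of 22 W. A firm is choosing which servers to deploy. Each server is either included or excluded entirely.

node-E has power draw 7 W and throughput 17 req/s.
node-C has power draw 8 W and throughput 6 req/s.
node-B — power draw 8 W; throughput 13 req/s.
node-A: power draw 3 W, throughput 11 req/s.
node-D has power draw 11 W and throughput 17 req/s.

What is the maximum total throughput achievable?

45

Allowing fractional choices, the relaxed optimum would be about 47.2, but servers are indivisible.
node-E + node-B + node-A: power draw 7 + 8 + 3 = 18 ≤ 22, throughput 17 + 13 + 11 = 41.
node-E + node-A + node-D: power draw 7 + 3 + 11 = 21 ≤ 22, throughput 17 + 11 + 17 = 45.
Best is node-E, node-A, and node-D with total throughput 45.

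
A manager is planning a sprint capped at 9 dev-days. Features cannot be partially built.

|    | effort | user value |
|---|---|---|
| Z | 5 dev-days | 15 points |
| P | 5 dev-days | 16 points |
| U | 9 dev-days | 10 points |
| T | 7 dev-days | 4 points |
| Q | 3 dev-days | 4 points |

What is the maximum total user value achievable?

20

P: effort 5 ≤ 9, user value 16.
Z + Q: effort 5 + 3 = 8 ≤ 9, user value 15 + 4 = 19.
P + Q: effort 5 + 3 = 8 ≤ 9, user value 16 + 4 = 20.
Best is P and Q with total user value 20.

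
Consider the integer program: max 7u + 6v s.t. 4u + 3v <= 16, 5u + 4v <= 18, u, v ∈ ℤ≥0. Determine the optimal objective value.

(u,v)=(2,2): 4·2+3·2=14≤16, 5·2+4·2=18≤18, objective 26.
(u,v)=(1,3): 4·1+3·3=13≤16, 5·1+4·3=17≤18, objective 25.
(u,v)=(0,4): 4·0+3·4=12≤16, 5·0+4·4=16≤18, objective 24.
The best lattice point is (2,2), giving 26.

26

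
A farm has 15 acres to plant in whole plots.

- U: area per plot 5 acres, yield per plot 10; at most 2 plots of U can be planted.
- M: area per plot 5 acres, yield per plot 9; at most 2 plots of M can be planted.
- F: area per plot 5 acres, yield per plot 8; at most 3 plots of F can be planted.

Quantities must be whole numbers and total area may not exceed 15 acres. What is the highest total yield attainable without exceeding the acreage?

This is a bounded integer knapsack.
Take 2×U and 1×M: area 15 ≤ 15, yield 2·10 + 1·9 = 29.
U has the best ratio (10/5) and is taken to its limit of 2; remaining capacity is filled optimally with the others.

29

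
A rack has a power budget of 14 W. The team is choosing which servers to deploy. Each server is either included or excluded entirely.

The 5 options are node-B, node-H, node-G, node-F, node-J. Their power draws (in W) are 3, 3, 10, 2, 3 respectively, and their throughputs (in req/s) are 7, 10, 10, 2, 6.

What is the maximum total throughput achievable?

25

Take node-B, node-H, node-F, and node-J: power draw 3 + 3 + 2 + 3 = 11 ≤ 14, throughput 7 + 10 + 2 + 6 = 25.
No other feasible combination does better.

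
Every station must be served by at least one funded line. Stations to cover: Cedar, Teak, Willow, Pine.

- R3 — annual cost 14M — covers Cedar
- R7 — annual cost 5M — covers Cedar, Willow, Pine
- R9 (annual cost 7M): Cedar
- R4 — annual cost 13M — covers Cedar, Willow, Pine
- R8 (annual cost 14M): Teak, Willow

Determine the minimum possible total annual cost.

19

Choose R7 and R8: together they cover Cedar, Teak, Willow, Pine — every station.
Total annual cost: 5 + 14 = 19.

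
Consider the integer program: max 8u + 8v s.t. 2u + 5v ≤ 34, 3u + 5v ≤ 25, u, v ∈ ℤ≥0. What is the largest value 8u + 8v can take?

64

Relaxing integrality, the LP optimum is 66.67 at (u,v) = (8.33, 0), which is not an integer point.
(u,v)=(8,0): 2·8+5·0=16≤34, 3·8+5·0=24≤25, objective 64.
(u,v)=(7,0): 2·7+5·0=14≤34, 3·7+5·0=21≤25, objective 56.
No feasible integer point exceeds 64.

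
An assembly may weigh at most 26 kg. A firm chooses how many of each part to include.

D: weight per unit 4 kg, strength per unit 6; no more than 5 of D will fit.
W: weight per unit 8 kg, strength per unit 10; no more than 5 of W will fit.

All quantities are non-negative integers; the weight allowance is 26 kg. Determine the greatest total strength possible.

34

4×D and 1×W: weight 24 ≤ 26, strength 4·6 + 1·10 = 34.
2×D and 2×W: weight 24 ≤ 26, strength 2·6 + 2·10 = 32.
Best is 34.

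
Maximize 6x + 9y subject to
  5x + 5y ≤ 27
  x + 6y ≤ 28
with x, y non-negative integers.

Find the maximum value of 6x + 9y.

42

The continuous relaxation peaks at (0.88, 4.52) with value 45.96; rounding to a feasible lattice point costs some objective.
(x,y)=(1,4): 5·1+5·4=25≤27, 1·1+6·4=25≤28, objective 42.
(x,y)=(2,3): 5·2+5·3=25≤27, 1·2+6·3=20≤28, objective 39.
The best lattice point is (1,4), giving 42.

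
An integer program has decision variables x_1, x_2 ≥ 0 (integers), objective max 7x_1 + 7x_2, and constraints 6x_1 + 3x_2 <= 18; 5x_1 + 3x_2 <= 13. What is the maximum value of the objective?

28

(x_1,x_2)=(0,4): 6·0+3·4=12≤18, 5·0+3·4=12≤13, objective 28.
(x_1,x_2)=(0,3): 6·0+3·3=9≤18, 5·0+3·3=9≤13, objective 21.
No feasible integer point exceeds 28.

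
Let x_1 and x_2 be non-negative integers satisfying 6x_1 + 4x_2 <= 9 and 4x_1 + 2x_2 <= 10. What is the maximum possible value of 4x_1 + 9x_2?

The continuous relaxation peaks at (0, 2.25) with value 20.25; rounding to a feasible lattice point costs some objective.
(x_1,x_2)=(0,2): 6·0+4·2=8≤9, 4·0+2·2=4≤10, objective 18.
(x_1,x_2)=(0,1): 6·0+4·1=4≤9, 4·0+2·1=2≤10, objective 9.
Maximum is 18 at (x_1,x_2)=(0,2).

18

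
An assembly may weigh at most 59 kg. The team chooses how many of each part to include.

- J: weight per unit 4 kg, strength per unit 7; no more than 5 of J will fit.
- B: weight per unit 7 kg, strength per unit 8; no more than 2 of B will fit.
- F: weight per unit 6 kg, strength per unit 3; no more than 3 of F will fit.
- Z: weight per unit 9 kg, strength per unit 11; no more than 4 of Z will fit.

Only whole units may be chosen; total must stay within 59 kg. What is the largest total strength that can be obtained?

80

This is a bounded integer knapsack.
5×J and 4×Z: weight 56 ≤ 59, strength 5·7 + 4·11 = 79.
4×J, 1×B, and 4×Z: weight 59 ≤ 59, strength 4·7 + 1·8 + 4·11 = 80.
Best is 80.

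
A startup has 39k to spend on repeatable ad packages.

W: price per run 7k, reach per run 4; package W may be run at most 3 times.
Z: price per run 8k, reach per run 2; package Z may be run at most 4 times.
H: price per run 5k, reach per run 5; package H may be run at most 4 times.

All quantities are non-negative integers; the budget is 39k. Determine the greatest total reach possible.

H has the best ratio (5/5); taking only H gives at most 4×5 = 20 (stopped by the supply cap of 4).
Mixing does better — 2×W and 4×H: price 34 ≤ 39, reach 2·4 + 4·5 = 28.

28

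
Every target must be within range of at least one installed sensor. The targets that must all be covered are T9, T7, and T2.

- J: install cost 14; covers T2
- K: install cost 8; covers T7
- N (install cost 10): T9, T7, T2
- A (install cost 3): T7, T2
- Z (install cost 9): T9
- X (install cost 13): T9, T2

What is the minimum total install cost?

10

The greedy cost-per-new-target heuristic would pick A and Z for 12, but a cheaper cover exists.
N alone covers T9, T7, T2 — every target.
Total install cost: 10.
No cover costs less than 10.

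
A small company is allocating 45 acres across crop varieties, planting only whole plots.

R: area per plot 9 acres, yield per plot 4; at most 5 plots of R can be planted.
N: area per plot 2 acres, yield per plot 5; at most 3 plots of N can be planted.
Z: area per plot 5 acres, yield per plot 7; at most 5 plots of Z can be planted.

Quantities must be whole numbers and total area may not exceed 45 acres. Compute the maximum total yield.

54

N has the best ratio (5/2); taking only N gives at most 3×5 = 15 (stopped by the supply cap of 3).
Mixing does better — 1×R, 3×N, and 5×Z: area 40 ≤ 45, yield 1·4 + 3·5 + 5·7 = 54.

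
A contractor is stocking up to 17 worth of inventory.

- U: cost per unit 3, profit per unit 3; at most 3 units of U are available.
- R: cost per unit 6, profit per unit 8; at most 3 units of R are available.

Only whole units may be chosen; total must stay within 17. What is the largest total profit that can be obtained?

3×U and 1×R: cost 15 ≤ 17, profit 3·3 + 1·8 = 17.
1×U and 2×R: cost 15 ≤ 17, profit 1·3 + 2·8 = 19.
Best is 19.

19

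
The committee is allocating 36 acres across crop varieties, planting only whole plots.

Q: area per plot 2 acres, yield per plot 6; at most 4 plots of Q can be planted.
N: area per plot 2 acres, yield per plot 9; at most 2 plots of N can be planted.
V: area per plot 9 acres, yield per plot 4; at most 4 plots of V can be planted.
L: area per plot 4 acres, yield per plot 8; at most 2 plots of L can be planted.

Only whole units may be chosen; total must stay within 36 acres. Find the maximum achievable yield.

This is a bounded integer knapsack.
Take 4×Q, 2×N, 1×V, and 2×L: area 29 ≤ 36, yield 4·6 + 2·9 + 1·4 + 2·8 = 62.
N has the best ratio (9/2) and is taken to its limit of 2; remaining capacity is filled optimally with the others.

62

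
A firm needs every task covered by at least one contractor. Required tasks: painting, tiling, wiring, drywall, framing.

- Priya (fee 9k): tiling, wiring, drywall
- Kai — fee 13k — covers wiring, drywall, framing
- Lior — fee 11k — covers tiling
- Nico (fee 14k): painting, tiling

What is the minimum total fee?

27

This is a weighted set-cover instance.
The greedy cost-per-new-task heuristic would pick Priya, Kai, and Nico for 36, but a cheaper cover exists.
Choose Kai and Nico: together they cover painting, tiling, wiring, drywall, framing — every task.
Total fee: 13 + 14 = 27.
No cover costs less than 27.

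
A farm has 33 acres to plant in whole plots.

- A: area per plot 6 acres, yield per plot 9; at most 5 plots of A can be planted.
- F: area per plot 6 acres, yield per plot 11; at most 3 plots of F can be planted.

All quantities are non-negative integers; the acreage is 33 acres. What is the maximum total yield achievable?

This is a bounded integer knapsack.
2×A and 3×F: area 30 ≤ 33, yield 2·9 + 3·11 = 51.
3×A and 2×F: area 30 ≤ 33, yield 3·9 + 2·11 = 49.
Best is 51.

51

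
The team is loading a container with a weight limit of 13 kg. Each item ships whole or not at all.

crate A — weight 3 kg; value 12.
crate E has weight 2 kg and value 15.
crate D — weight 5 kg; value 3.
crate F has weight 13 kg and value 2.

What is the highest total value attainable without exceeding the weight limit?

30

crate A + crate E: weight 3 + 2 = 5 ≤ 13, value 12 + 15 = 27.
crate A + crate E + crate D: weight 3 + 2 + 5 = 10 ≤ 13, value 12 + 15 + 3 = 30.
Best is crate A, crate E, and crate D with total value 30.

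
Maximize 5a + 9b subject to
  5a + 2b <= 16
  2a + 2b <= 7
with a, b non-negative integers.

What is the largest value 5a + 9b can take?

27

Relaxing integrality, the LP optimum is 31.50 at (a,b) = (0, 3.5), which is not an integer point.
(a,b)=(0,3): 5·0+2·3=6≤16, 2·0+2·3=6≤7, objective 27.
(a,b)=(1,2): 5·1+2·2=9≤16, 2·1+2·2=6≤7, objective 23.
Maximum is 27 at (a,b)=(0,3).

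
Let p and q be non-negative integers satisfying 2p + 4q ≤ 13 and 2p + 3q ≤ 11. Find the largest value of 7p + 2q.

35

The continuous relaxation peaks at (5.5, 0) with value 38.50; rounding to a feasible lattice point costs some objective.
(p,q)=(5,0) is feasible, giving 35.
(p,q)=(4,1) is feasible, giving 30.
(p,q)=(4,0) is feasible, giving 28.
Maximum is 35 at (p,q)=(5,0).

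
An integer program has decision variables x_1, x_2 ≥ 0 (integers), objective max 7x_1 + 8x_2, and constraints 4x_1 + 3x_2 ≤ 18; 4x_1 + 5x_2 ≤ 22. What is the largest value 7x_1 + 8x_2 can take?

(x_1,x_2)=(3,2): 4·3+3·2=18≤18, 4·3+5·2=22≤22, objective 37.
(x_1,x_2)=(2,2): 4·2+3·2=14≤18, 4·2+5·2=18≤22, objective 30.
The best lattice point is (3,2), giving 37.

37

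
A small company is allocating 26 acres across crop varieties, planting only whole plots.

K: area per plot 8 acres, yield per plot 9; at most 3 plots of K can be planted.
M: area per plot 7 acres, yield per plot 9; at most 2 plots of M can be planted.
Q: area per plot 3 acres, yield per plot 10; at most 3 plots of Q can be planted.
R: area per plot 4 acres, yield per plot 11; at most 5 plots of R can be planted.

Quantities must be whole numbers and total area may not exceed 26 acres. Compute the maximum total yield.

75

Q has the best ratio (10/3); taking only Q gives at most 3×10 = 30 (stopped by the supply cap of 3).
Mixing does better — 2×Q and 5×R: area 26 ≤ 26, yield 2·10 + 5·11 = 75.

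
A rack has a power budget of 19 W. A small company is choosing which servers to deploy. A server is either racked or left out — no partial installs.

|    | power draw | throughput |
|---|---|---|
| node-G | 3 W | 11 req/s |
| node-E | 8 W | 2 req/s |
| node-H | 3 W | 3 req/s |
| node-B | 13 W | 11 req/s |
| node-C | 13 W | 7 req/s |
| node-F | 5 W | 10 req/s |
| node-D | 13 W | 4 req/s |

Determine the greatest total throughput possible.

26

This is an integer program with binary decision variables.
Take node-G, node-E, node-H, and node-F: power draw 3 + 8 + 3 + 5 = 19 ≤ 19, throughput 11 + 2 + 3 + 10 = 26.
No other feasible combination does better.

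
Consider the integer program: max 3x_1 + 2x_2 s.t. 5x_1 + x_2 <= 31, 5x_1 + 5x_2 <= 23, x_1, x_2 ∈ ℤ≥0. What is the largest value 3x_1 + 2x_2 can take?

12

(x_1,x_2)=(4,0): 5·4+1·0=20≤31, 5·4+5·0=20≤23, objective 12.
(x_1,x_2)=(3,1): 5·3+1·1=16≤31, 5·3+5·1=20≤23, objective 11.
(x_1,x_2)=(3,0): 5·3+1·0=15≤31, 5·3+5·0=15≤23, objective 9.
No feasible integer point exceeds 12.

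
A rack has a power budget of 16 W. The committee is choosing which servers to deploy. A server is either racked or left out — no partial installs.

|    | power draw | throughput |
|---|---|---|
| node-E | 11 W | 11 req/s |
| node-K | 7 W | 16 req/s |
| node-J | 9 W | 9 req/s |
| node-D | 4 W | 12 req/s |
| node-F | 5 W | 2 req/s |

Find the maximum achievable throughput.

Take node-K, node-D, and node-F: power draw 7 + 4 + 5 = 16 ≤ 16, throughput 16 + 12 + 2 = 30.
No other feasible combination does better.

30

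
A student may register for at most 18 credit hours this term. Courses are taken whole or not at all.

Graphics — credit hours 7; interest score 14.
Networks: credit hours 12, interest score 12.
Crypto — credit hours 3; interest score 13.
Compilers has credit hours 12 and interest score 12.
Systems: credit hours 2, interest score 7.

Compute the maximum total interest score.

34

Allowing fractional choices, the relaxed optimum would be about 40.0, but courses are indivisible.
Networks + Crypto + Systems: credit hours 12 + 3 + 2 = 17 ≤ 18, interest score 12 + 13 + 7 = 32.
Crypto + Compilers + Systems: credit hours 3 + 12 + 2 = 17 ≤ 18, interest score 13 + 12 + 7 = 32.
Graphics + Crypto + Systems: credit hours 7 + 3 + 2 = 12 ≤ 18, interest score 14 + 13 + 7 = 34.
Best is Graphics, Crypto, and Systems with total interest score 34.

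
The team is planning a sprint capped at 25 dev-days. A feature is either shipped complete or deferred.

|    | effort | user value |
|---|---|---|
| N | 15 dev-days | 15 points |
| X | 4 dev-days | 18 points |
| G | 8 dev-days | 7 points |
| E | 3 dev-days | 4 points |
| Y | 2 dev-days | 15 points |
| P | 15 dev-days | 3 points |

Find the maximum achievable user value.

This is an integer program with binary decision variables.
Take N, X, E, and Y: effort 15 + 4 + 3 + 2 = 24 ≤ 25, user value 15 + 18 + 4 + 15 = 52.
No other feasible combination does better.

52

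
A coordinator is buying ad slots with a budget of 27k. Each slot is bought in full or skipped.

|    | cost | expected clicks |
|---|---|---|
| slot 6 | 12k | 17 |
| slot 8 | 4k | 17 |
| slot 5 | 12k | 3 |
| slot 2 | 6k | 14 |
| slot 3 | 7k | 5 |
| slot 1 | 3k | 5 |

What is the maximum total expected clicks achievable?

Allowing fractional choices, the relaxed optimum would be about 54.4, but ad slots are indivisible.
slot 6 + slot 8 + slot 2 + slot 1: cost 12 + 4 + 6 + 3 = 25 ≤ 27, expected clicks 17 + 17 + 14 + 5 = 53.
slot 6 + slot 8 + slot 2: cost 12 + 4 + 6 = 22 ≤ 27, expected clicks 17 + 17 + 14 = 48.
Best is slot 6, slot 8, slot 2, and slot 1 with total expected clicks 53.

53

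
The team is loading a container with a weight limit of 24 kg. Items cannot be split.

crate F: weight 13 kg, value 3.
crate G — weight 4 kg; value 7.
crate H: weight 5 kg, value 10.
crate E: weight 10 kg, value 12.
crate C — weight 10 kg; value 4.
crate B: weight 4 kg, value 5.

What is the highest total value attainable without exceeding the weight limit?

34

crate H + crate E + crate B: weight 5 + 10 + 4 = 19 ≤ 24, value 10 + 12 + 5 = 27.
crate G + crate H + crate E: weight 4 + 5 + 10 = 19 ≤ 24, value 7 + 10 + 12 = 29.
crate G + crate H + crate E + crate B: weight 4 + 5 + 10 + 4 = 23 ≤ 24, value 7 + 10 + 12 + 5 = 34.
Best is crate G, crate H, crate E, and crate B with total value 34.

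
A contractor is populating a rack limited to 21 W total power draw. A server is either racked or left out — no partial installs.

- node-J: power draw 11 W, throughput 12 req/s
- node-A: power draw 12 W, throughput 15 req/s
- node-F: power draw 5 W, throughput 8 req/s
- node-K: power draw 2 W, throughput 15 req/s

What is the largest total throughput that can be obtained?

38

node-J + node-F + node-K: power draw 11 + 5 + 2 = 18 ≤ 21, throughput 12 + 8 + 15 = 35.
node-A + node-F + node-K: power draw 12 + 5 + 2 = 19 ≤ 21, throughput 15 + 8 + 15 = 38.
node-A + node-K: power draw 12 + 2 = 14 ≤ 21, throughput 15 + 15 = 30.
Best is node-A, node-F, and node-K with total throughput 38.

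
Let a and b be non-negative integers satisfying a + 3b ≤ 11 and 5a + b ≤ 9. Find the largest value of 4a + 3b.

Relaxing integrality, the LP optimum is 14.43 at (a,b) = (1.14, 3.29), which is not an integer point.
(a,b)=(1,3): 1·1+3·3=10≤11, 5·1+1·3=8≤9, objective 13.
(a,b)=(1,2): 1·1+3·2=7≤11, 5·1+1·2=7≤9, objective 10.
The best lattice point is (1,3), giving 13.

13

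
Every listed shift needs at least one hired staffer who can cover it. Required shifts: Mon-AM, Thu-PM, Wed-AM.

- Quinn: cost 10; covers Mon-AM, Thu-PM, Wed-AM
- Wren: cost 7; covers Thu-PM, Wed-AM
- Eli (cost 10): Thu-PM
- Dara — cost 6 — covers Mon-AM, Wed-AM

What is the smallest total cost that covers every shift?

The greedy cost-per-new-shift heuristic would pick Dara and Wren for 13, but a cheaper cover exists.
Quinn alone covers Mon-AM, Thu-PM, Wed-AM — every shift.
Total cost: 10.
No cover costs less than 10.

10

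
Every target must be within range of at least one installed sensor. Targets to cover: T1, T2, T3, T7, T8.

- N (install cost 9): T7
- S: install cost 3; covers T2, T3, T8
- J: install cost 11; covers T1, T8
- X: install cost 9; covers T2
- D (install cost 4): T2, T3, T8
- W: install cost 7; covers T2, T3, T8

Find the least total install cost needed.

Choose N, S, and J: together they cover T1, T2, T3, T7, T8 — every target.
Total install cost: 9 + 3 + 11 = 23.

23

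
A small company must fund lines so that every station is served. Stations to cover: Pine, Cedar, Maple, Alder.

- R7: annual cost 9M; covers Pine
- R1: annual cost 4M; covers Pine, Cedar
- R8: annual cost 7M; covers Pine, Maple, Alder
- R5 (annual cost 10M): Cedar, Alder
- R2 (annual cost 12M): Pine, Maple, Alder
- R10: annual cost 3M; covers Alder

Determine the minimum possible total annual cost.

11

The greedy cost-per-new-station heuristic would pick R1, R10, and R8 for 14, but a cheaper cover exists.
Choose R1 and R8: together they cover Pine, Cedar, Maple, Alder — every station.
Total annual cost: 4 + 7 = 11.
No cover costs less than 11.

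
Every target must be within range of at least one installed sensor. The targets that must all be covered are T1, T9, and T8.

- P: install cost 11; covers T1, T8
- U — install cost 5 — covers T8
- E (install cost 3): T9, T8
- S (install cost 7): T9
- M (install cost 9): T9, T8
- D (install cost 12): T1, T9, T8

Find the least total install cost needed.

12

The greedy cost-per-new-target heuristic would pick E and P for 14, but a cheaper cover exists.
D alone covers T1, T9, T8 — every target.
Total install cost: 12.
No cover costs less than 12.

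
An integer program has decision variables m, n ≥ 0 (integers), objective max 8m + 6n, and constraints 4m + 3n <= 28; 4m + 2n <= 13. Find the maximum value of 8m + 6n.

36

The continuous relaxation peaks at (0, 6.5) with value 39.00; rounding to a feasible lattice point costs some objective.
(m,n)=(0,6): 4·0+3·6=18≤28, 4·0+2·6=12≤13, objective 36.
(m,n)=(0,5): 4·0+3·5=15≤28, 4·0+2·5=10≤13, objective 30.
Maximum is 36 at (m,n)=(0,6).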